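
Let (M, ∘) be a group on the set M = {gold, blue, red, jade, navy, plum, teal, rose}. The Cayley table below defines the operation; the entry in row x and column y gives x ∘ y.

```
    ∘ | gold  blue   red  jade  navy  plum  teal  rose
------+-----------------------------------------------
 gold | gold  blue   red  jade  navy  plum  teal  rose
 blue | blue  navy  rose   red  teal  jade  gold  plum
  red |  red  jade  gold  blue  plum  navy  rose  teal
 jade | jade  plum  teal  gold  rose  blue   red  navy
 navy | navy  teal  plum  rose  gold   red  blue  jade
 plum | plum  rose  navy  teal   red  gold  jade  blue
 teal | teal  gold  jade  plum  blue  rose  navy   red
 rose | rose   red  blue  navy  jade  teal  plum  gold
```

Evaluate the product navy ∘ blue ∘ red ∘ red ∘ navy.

navy ∘ blue = teal
teal ∘ red = jade
jade ∘ red = teal
teal ∘ navy = blue

blue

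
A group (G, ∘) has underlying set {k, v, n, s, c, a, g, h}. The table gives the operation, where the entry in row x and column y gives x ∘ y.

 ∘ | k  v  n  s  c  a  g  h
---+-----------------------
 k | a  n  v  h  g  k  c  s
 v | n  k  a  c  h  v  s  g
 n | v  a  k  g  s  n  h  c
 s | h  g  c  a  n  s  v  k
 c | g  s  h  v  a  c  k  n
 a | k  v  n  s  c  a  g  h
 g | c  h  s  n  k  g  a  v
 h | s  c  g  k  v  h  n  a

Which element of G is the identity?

The identity e satisfies e ∘ x = x for all x, so its row in the table reproduces the column headers.
Row a reads: k, v, n, s, c, a, g, h — exactly the header order. So a is the identity.

a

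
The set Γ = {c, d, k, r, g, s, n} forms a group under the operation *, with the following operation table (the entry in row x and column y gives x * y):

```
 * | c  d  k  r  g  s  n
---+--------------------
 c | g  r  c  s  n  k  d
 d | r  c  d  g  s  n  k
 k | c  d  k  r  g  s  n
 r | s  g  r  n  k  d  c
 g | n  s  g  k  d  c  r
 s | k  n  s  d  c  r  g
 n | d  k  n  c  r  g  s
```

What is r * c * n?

r * c = s
s * n = g

g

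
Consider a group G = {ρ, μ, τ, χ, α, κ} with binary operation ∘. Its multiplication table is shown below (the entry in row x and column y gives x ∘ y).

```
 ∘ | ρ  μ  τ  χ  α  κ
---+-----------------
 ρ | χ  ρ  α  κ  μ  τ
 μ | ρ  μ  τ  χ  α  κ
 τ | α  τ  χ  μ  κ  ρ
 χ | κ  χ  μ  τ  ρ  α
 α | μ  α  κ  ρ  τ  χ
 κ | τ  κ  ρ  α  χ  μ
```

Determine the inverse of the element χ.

First locate the identity: row μ matches the header, so μ is the identity.
Scan row χ for μ: χ ∘ τ = μ. Hence χ^(-1) = τ.

τ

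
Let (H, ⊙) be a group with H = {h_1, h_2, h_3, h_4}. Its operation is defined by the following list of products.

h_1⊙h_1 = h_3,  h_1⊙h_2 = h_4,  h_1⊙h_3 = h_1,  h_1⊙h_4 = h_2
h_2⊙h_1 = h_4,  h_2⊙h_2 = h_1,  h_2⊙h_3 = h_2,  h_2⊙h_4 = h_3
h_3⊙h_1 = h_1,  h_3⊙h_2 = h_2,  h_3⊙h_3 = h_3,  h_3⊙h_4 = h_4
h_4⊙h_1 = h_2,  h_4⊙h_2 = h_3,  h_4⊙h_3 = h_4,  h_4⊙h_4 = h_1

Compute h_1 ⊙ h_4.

h_2

Read row h_1, column h_4: h_1 ⊙ h_4 = h_2.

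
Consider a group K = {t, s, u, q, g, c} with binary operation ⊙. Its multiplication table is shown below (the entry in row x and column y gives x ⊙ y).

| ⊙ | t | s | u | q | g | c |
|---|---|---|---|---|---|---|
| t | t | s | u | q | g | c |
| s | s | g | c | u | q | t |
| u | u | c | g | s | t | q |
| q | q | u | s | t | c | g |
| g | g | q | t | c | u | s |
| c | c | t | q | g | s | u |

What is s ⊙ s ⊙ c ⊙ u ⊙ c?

u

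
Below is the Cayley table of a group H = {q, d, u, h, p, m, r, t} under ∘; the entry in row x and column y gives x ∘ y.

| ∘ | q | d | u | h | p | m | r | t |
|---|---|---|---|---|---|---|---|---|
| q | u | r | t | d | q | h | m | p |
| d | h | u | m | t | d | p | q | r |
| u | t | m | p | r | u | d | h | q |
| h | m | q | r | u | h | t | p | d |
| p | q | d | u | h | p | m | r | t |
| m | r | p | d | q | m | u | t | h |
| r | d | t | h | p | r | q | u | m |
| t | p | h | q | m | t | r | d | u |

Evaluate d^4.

p

d^1 = d
d^2 = d ∘ d = u
d^3 = u ∘ d = m
d^4 = m ∘ d = p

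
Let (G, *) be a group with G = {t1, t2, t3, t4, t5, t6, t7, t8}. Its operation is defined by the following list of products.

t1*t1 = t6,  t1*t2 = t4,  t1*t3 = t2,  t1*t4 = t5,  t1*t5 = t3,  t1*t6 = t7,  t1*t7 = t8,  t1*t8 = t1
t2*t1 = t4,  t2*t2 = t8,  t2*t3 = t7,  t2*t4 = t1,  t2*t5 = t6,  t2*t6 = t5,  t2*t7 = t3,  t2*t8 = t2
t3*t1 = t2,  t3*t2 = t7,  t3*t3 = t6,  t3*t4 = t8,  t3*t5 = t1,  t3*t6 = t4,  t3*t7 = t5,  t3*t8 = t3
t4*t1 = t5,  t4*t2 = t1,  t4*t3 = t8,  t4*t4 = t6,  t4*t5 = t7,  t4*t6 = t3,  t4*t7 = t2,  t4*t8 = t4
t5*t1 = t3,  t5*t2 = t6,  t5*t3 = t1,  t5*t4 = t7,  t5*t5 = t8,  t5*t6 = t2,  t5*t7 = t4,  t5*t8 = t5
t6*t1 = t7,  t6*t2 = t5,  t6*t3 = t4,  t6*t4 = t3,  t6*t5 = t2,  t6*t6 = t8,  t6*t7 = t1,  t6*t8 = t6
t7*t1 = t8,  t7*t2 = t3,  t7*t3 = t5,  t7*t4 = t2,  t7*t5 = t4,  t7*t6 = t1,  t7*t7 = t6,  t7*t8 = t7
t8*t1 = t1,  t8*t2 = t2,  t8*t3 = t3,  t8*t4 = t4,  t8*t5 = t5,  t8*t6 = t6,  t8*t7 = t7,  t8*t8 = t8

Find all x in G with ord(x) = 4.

{t1, t3, t4, t7}

Identity is t8. Compute the order of each non-identity element by repeated multiplication:
  t1: t1 → t6 → t7 → t8  (order 4)
  t2: t2 → t8  (order 2)
  t3: t3 → t6 → t4 → t8  (order 4)
  t4: t4 → t6 → t3 → t8  (order 4)
  t5: t5 → t8  (order 2)
  t6: t6 → t8  (order 2)
  t7: t7 → t6 → t1 → t8  (order 4)
Elements of order 4: {t1, t3, t4, t7}.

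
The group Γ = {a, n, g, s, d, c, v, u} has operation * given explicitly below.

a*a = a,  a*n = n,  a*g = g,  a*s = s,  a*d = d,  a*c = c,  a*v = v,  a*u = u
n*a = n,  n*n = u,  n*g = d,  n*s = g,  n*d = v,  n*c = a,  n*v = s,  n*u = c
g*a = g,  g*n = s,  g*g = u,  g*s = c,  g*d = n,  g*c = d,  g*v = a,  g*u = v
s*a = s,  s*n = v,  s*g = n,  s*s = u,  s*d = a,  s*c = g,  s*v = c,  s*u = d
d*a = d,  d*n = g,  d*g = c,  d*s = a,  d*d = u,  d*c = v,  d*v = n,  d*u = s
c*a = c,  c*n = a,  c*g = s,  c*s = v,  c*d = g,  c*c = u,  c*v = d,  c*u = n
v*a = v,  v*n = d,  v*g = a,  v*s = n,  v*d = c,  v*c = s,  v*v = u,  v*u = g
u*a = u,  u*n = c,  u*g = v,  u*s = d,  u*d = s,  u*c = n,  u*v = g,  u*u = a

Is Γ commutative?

n*g = d but g*n = s.
Since n and g do not commute, Γ is not abelian.

No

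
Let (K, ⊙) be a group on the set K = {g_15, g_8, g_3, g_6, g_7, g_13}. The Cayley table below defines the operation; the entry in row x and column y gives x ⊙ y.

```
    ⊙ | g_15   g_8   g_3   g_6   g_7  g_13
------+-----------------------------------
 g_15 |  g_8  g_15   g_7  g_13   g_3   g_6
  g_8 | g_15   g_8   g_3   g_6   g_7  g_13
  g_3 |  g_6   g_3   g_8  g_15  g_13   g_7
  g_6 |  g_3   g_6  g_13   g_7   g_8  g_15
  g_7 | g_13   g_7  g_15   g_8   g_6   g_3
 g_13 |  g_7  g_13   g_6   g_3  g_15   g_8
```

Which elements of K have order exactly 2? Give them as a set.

Identity is g_8. Compute the order of each non-identity element by repeated multiplication:
  g_15: g_15 → g_8  (order 2)
  g_3: g_3 → g_8  (order 2)
  g_6: g_6 → g_7 → g_8  (order 3)
  g_7: g_7 → g_6 → g_8  (order 3)
  g_13: g_13 → g_8  (order 2)
Elements of order 2: {g_13, g_15, g_3}.

{g_13, g_15, g_3}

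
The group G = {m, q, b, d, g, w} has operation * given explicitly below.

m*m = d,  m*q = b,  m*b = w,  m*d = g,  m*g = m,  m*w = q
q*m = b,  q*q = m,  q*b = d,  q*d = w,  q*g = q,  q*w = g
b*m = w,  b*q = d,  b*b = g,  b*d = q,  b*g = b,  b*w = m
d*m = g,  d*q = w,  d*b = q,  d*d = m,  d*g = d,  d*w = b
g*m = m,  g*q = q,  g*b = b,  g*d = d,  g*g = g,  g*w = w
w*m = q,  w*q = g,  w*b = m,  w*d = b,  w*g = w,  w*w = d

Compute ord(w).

6

The identity element is g (its row matches the header).
w^1 = w
w^2 = w * w = d
w^3 = d * w = b
w^4 = b * w = m
w^5 = m * w = q
w^6 = q * w = g
The first power of w equal to the identity is w^6, so ord(w) = 6.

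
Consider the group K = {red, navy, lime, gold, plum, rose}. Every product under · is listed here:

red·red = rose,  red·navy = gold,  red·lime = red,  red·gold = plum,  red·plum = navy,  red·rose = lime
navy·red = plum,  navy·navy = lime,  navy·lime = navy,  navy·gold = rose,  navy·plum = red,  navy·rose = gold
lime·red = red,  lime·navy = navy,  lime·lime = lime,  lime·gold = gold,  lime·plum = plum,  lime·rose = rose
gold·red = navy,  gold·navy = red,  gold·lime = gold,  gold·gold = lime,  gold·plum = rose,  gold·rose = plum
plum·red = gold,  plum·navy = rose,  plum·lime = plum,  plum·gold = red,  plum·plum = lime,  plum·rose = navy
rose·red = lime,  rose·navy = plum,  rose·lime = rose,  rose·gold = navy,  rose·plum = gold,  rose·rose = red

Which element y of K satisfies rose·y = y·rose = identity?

red

First locate the identity: row lime matches the header, so lime is the identity.
Scan row rose for lime: rose·red = lime. Hence rose^(-1) = red.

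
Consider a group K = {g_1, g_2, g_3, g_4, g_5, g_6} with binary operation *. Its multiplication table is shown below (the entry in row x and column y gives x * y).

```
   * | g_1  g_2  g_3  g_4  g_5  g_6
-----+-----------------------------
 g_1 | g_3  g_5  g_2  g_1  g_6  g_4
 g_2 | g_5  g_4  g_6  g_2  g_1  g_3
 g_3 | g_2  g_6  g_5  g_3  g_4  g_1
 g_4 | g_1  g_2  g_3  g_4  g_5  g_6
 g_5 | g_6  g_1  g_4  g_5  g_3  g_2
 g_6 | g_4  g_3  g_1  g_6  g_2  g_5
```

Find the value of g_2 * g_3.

g_6

Read row g_2, column g_3: g_2 * g_3 = g_6.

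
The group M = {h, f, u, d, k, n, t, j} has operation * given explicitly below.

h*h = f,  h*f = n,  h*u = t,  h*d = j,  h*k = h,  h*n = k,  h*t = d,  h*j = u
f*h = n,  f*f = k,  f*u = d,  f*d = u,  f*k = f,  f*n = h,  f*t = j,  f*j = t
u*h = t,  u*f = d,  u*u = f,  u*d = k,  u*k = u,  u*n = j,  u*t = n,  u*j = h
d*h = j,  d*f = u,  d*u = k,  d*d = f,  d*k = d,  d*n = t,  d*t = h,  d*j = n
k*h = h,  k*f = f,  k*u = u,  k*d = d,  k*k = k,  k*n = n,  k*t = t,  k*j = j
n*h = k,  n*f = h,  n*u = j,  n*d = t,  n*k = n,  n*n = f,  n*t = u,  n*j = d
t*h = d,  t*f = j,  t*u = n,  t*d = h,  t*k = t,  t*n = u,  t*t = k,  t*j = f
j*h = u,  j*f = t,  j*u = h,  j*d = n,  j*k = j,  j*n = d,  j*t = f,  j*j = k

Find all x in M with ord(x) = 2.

Identity is k. Compute the order of each non-identity element by repeated multiplication:
  h: h → f → n → k  (order 4)
  f: f → k  (order 2)
  u: u → f → d → k  (order 4)
  d: d → f → u → k  (order 4)
  n: n → f → h → k  (order 4)
  t: t → k  (order 2)
  j: j → k  (order 2)
Elements of order 2: {f, j, t}.
(Structurally, M here is isomorphic to Z_2 x Z_4.)

{f, j, t}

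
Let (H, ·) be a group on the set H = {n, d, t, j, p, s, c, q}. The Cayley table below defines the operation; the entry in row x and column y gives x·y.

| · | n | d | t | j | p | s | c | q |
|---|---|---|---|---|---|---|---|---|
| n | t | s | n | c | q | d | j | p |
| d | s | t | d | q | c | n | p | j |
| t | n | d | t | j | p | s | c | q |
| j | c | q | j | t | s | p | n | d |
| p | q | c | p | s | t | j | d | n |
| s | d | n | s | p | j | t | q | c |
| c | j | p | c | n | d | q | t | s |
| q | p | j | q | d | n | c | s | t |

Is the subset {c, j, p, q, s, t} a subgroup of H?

q·j = d, which is not in {c, j, p, q, s, t}.
The subset is not closed under ·, so it is not a subgroup.

No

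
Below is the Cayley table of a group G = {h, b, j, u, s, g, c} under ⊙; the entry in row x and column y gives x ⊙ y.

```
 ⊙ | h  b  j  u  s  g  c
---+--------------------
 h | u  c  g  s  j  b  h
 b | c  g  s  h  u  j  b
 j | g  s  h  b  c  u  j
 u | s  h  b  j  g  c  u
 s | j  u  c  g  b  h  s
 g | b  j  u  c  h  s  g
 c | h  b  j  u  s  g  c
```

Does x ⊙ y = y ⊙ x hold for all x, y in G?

Check whether the table is symmetric across its main diagonal.
Every entry (row x, col y) equals the entry (row y, col x), so G is abelian.
(In fact G ≅ the cyclic group Z_7.)

Yes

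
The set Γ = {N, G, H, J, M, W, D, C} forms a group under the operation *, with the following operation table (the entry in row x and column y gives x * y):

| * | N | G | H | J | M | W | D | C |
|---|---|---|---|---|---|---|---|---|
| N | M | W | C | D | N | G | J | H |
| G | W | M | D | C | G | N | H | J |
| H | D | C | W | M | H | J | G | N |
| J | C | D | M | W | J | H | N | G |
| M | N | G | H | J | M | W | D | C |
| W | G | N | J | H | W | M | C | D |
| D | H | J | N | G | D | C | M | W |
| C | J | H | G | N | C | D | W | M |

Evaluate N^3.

N

N^1 = N
N^2 = N * N = M
N^3 = M * N = N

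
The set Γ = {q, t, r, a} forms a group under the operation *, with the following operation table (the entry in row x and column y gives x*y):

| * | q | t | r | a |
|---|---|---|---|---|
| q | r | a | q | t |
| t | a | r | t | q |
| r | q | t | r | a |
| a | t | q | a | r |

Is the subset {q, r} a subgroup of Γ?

Yes

{q, r} contains the identity r.
Checking products: every product of two elements of {q, r} (read from the table) lies in {q, r}, so the set is closed.
In a finite group, a nonempty closed subset is a subgroup. So {q, r} ≤ Γ.
(Structurally, Γ here is isomorphic to the Klein four-group V_4.)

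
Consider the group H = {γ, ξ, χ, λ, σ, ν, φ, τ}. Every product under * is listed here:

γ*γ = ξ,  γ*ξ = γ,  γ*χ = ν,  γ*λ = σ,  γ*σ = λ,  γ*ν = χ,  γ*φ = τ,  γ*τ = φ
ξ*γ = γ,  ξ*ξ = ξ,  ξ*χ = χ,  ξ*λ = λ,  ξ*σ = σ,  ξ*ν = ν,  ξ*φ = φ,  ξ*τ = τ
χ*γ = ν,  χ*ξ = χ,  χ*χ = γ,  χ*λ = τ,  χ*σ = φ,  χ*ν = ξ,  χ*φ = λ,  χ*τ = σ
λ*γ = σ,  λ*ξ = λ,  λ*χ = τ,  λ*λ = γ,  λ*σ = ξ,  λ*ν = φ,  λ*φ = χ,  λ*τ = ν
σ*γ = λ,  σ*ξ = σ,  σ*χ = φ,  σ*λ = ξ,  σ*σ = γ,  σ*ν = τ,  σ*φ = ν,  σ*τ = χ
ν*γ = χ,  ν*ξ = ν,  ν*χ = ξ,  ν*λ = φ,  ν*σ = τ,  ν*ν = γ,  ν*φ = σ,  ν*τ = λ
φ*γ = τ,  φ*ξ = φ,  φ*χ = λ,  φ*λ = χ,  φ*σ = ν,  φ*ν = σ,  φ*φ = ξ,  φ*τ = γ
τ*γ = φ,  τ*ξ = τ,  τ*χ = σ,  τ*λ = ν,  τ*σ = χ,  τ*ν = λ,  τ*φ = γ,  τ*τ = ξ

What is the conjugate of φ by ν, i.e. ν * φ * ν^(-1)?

The identity is ξ. In row ν, the entry ξ sits in column χ, so ν^(-1) = χ.
ν * φ = σ
σ * χ = φ

φ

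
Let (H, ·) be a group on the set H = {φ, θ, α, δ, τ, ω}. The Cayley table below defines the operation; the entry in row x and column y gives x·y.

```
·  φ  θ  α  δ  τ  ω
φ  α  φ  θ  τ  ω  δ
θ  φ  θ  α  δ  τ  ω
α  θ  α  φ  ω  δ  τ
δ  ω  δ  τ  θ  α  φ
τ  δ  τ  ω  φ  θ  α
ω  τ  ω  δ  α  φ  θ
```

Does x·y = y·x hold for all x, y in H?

φ·ω = δ but ω·φ = τ.
Since φ and ω do not commute, H is not abelian.

No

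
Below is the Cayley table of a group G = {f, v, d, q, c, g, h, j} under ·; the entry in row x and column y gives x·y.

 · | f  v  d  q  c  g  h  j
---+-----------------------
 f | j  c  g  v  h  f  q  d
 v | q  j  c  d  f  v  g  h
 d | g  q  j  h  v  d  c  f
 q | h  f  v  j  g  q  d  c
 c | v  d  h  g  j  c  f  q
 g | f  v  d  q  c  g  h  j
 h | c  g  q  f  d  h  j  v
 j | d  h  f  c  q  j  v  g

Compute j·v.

h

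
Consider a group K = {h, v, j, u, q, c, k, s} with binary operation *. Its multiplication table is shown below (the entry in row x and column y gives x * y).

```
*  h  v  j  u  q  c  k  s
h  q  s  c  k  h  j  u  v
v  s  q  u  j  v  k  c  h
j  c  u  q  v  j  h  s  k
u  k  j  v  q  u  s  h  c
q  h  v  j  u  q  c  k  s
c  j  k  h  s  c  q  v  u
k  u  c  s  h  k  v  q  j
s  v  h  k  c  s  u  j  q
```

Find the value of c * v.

Read row c, column v: c * v = k.

k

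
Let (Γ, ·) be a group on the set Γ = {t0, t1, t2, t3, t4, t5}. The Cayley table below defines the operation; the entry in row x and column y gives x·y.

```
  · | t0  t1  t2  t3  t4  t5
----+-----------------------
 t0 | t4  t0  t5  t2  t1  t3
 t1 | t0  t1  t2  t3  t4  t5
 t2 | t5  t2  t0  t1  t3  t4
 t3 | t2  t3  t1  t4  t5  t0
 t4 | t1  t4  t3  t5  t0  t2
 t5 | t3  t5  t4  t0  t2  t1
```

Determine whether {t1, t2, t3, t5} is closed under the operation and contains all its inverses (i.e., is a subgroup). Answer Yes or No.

No

t2·t2 = t0, which is not in {t1, t2, t3, t5}.
The subset is not closed under ·, so it is not a subgroup.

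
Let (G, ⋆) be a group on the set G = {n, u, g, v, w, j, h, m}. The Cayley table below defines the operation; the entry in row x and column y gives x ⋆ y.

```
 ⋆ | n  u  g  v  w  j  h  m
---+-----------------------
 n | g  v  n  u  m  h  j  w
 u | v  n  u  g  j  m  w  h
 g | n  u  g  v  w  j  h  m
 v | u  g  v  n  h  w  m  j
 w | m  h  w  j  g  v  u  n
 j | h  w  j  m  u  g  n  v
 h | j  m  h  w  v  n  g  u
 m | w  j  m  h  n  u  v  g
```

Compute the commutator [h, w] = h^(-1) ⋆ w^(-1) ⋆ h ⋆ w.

Identity is g; from the table h^(-1) = h and w^(-1) = w.
h ⋆ w = v
v ⋆ h = m
m ⋆ w = n
(Structurally, G here is isomorphic to the dihedral group D_4.)

n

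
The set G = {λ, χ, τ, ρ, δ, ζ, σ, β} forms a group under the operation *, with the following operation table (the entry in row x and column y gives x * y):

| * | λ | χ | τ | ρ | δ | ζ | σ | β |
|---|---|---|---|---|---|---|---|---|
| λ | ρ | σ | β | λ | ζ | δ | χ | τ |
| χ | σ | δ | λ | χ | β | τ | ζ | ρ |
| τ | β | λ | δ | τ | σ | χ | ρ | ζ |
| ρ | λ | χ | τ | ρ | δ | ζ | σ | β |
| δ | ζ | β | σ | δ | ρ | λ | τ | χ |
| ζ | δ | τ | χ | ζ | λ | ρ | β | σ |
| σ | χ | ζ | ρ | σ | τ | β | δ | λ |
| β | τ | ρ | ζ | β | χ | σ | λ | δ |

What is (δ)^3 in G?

δ^1 = δ
δ^2 = δ * δ = ρ
δ^3 = ρ * δ = δ

δ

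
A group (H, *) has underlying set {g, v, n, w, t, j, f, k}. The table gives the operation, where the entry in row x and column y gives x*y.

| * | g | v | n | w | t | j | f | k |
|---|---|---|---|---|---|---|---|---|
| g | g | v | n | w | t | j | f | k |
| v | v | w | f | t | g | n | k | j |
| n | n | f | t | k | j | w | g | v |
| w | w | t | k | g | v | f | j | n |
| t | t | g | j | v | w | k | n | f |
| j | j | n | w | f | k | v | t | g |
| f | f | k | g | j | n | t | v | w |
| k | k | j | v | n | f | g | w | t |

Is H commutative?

Check whether the table is symmetric across its main diagonal.
Every entry (row x, col y) equals the entry (row y, col x), so H is abelian.
(In fact H ≅ the cyclic group Z_8.)

Yes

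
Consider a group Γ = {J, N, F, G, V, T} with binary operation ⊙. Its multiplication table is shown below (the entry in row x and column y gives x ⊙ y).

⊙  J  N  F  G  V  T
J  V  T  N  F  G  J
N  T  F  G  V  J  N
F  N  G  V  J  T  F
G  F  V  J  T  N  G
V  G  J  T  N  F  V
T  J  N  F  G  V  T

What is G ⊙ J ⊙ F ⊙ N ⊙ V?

G ⊙ J = F
F ⊙ F = V
V ⊙ N = J
J ⊙ V = G

G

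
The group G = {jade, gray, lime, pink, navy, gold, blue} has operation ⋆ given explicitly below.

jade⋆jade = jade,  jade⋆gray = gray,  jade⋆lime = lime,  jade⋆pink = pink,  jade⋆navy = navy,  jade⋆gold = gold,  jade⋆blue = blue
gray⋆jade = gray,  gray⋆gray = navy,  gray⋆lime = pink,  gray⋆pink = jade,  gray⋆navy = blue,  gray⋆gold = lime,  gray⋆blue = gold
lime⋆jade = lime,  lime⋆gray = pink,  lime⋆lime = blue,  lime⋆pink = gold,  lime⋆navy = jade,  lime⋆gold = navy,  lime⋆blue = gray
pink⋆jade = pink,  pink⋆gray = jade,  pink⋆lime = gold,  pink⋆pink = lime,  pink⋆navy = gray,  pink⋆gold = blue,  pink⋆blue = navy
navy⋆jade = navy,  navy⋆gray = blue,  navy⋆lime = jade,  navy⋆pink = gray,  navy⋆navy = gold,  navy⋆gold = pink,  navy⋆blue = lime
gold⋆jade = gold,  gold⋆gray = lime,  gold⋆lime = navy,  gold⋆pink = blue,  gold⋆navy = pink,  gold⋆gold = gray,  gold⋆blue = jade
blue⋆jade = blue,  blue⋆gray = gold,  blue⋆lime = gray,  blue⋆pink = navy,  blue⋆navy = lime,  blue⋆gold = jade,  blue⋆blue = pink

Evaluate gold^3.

lime

gold^1 = gold
gold^2 = gold ⋆ gold = gray
gold^3 = gray ⋆ gold = lime
(Structurally, G here is isomorphic to the cyclic group Z_7.)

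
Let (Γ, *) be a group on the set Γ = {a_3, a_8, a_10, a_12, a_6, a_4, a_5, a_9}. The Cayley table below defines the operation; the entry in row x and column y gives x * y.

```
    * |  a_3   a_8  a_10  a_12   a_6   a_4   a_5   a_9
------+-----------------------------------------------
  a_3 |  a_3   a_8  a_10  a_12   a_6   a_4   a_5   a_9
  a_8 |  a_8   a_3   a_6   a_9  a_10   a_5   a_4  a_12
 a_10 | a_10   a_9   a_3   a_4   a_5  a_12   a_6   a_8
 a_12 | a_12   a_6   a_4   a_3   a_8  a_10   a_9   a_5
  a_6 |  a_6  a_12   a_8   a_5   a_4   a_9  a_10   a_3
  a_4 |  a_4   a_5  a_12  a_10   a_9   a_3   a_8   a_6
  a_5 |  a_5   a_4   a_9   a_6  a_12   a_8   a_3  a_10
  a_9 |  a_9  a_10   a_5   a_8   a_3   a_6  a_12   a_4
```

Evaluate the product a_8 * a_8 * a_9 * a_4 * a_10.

a_8 * a_8 = a_3
a_3 * a_9 = a_9
a_9 * a_4 = a_6
a_6 * a_10 = a_8

a_8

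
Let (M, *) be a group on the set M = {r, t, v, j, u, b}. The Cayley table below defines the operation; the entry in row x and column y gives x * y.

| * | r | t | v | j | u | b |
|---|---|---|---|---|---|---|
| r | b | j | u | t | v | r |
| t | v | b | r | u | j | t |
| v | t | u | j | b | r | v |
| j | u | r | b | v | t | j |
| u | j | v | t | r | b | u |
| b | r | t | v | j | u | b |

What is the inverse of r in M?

r

First locate the identity: row b matches the header, so b is the identity.
Scan row r for b: r * r = b. Hence r^(-1) = r.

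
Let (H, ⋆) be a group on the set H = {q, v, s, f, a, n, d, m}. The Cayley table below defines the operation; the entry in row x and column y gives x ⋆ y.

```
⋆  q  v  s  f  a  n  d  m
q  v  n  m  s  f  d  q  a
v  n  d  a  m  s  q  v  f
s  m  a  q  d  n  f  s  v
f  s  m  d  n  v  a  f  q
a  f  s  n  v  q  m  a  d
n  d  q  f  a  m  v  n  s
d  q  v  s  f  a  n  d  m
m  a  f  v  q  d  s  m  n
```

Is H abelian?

Check whether the table is symmetric across its main diagonal.
Every entry (row x, col y) equals the entry (row y, col x), so H is abelian.
(In fact H ≅ the cyclic group Z_8.)

Yes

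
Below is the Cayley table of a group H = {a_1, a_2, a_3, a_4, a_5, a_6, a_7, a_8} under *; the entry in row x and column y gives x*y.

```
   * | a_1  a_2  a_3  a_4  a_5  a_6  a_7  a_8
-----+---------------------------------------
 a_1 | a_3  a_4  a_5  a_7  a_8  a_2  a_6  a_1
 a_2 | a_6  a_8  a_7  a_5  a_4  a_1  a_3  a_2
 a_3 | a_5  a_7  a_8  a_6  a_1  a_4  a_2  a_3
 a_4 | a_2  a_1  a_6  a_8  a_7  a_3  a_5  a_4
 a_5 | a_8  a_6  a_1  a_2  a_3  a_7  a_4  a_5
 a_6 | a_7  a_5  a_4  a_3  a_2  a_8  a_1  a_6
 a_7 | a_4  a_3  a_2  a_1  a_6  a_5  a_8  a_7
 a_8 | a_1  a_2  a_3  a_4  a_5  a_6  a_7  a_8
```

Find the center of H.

{a_3, a_8}

An element z is central iff its row equals its column in the table.
For a_7: a_7*a_1 = a_4 ≠ a_6 = a_1*a_7, so a_7 ∉ Z.
Checking each element this way leaves Z(H) = {a_3, a_8}.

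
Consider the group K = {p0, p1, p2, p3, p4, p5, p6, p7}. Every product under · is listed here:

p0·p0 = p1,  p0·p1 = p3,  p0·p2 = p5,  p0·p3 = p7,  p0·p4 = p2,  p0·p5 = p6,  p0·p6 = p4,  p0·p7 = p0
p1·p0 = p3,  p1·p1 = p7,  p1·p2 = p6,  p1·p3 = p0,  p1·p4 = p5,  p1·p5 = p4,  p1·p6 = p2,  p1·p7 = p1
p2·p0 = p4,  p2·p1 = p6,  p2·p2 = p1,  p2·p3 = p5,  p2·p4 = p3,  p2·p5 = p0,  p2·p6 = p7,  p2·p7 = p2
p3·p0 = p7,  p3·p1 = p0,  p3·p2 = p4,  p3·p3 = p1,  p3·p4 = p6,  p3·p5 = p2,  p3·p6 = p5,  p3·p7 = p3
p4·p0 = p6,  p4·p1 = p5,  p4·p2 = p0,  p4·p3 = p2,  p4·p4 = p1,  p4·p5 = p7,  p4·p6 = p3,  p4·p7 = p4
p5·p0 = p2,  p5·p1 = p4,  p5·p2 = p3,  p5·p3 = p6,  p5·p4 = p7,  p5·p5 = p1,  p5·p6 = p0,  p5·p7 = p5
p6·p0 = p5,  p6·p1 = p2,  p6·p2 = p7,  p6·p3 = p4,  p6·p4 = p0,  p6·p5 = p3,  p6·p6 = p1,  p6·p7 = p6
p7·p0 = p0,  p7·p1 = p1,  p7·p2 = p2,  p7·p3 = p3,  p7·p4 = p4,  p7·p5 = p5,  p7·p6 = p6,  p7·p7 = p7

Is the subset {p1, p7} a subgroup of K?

Yes

{p1, p7} contains the identity p7.
Checking products: every product of two elements of {p1, p7} (read from the table) lies in {p1, p7}, so the set is closed.
In a finite group, a nonempty closed subset is a subgroup. So {p1, p7} ≤ K.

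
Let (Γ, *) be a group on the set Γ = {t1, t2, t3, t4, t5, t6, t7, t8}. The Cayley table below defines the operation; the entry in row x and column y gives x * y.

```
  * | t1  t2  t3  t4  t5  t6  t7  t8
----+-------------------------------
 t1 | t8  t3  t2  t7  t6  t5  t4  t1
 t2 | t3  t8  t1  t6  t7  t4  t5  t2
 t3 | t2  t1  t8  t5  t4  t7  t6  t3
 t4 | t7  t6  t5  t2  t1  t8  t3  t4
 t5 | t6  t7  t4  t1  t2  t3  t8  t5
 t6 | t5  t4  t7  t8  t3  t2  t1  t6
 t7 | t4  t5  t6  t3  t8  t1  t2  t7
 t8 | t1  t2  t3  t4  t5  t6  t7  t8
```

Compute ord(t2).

2

The identity element is t8 (its row matches the header).
t2^1 = t2
t2^2 = t2 * t2 = t8
The first power of t2 equal to the identity is t2^2, so ord(t2) = 2.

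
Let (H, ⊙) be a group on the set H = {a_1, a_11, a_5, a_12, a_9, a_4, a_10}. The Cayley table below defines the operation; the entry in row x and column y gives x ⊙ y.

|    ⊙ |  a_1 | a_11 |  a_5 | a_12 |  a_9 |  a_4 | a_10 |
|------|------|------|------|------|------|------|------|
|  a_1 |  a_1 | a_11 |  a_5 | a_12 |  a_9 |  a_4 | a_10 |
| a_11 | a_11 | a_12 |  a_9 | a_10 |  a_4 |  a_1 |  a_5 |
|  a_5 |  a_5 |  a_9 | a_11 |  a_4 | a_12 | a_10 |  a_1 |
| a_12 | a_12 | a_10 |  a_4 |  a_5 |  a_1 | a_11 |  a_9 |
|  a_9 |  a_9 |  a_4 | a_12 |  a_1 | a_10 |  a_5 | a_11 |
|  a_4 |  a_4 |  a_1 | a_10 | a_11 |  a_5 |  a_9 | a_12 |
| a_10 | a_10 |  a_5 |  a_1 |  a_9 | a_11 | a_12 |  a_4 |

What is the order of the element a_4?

7

The identity element is a_1 (its row matches the header).
a_4^1 = a_4
a_4^2 = a_4 ⊙ a_4 = a_9
a_4^3 = a_9 ⊙ a_4 = a_5
a_4^4 = a_5 ⊙ a_4 = a_10
a_4^5 = a_10 ⊙ a_4 = a_12
a_4^6 = a_12 ⊙ a_4 = a_11
a_4^7 = a_11 ⊙ a_4 = a_1
The first power of a_4 equal to the identity is a_4^7, so ord(a_4) = 7.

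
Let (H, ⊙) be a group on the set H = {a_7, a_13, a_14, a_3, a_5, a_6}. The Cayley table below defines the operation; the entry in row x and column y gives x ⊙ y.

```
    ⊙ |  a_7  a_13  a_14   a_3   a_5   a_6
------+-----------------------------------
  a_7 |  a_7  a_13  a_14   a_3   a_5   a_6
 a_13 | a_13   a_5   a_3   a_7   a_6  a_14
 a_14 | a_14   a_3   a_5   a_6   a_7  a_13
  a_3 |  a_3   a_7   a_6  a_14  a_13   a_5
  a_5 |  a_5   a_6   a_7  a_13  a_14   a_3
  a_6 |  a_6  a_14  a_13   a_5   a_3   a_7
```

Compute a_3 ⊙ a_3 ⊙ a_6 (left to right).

a_13

a_3 ⊙ a_3 = a_14
a_14 ⊙ a_6 = a_13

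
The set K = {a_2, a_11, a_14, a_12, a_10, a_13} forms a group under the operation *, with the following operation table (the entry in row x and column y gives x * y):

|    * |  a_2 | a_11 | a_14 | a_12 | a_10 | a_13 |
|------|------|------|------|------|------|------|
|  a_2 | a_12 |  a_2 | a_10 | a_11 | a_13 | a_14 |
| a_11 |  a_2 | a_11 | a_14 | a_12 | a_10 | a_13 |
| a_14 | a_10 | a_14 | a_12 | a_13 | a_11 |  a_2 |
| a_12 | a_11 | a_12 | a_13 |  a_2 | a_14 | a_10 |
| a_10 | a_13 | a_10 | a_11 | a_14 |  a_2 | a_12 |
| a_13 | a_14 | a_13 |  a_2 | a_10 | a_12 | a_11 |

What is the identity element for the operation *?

a_11

The identity e satisfies e * x = x for all x, so its row in the table reproduces the column headers.
Row a_11 reads: a_2, a_11, a_14, a_12, a_10, a_13 — exactly the header order. So a_11 is the identity.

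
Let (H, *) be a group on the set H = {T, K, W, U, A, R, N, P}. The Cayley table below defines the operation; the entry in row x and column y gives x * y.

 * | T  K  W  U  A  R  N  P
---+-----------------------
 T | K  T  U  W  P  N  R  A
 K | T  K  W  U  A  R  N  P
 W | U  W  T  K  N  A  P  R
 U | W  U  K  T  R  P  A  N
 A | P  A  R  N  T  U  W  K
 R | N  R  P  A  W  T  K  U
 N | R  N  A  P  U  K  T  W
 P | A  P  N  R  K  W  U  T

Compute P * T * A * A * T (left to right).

A

P * T = A
A * A = T
T * A = P
P * T = A
(Structurally, H here is isomorphic to the quaternion group Q_8.)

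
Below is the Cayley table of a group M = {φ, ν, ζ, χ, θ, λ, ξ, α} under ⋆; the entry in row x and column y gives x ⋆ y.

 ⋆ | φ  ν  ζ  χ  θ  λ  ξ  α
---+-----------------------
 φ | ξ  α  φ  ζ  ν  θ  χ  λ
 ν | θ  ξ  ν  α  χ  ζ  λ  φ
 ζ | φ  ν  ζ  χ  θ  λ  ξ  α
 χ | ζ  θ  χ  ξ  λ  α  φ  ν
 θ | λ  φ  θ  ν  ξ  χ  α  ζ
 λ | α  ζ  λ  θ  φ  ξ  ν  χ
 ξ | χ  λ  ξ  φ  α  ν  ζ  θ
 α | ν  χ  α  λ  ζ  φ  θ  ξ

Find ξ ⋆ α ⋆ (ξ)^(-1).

α

The identity is ζ. In row ξ, the entry ζ sits in column ξ, so ξ^(-1) = ξ.
ξ ⋆ α = θ
θ ⋆ ξ = α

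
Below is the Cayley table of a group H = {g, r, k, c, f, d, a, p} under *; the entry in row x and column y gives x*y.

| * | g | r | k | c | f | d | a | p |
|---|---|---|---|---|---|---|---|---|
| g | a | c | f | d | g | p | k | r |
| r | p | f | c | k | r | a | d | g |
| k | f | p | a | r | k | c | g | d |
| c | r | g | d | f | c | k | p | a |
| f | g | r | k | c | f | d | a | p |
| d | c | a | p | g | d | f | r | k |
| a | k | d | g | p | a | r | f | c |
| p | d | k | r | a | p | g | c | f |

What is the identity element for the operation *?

The identity e satisfies e*x = x for all x, so its row in the table reproduces the column headers.
Row f reads: g, r, k, c, f, d, a, p — exactly the header order. So f is the identity.

f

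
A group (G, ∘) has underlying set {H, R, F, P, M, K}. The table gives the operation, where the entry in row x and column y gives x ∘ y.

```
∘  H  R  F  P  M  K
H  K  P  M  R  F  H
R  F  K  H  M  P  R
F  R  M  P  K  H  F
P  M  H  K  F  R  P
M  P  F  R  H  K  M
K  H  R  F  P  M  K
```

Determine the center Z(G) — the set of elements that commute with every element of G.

{K}

An element z is central iff its row equals its column in the table.
For M: M ∘ P = H ≠ R = P ∘ M, so M ∉ Z.
Checking each element this way leaves Z(G) = {K}.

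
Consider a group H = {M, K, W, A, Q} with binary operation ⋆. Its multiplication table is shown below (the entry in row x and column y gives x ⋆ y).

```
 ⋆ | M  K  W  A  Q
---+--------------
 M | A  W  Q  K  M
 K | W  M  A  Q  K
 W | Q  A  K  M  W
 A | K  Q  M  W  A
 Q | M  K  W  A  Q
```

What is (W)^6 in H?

W^1 = W
W^2 = W ⋆ W = K
W^3 = K ⋆ W = A
W^4 = A ⋆ W = M
W^5 = M ⋆ W = Q
W^6 = Q ⋆ W = W
(Structurally, H here is isomorphic to the cyclic group Z_5.)

W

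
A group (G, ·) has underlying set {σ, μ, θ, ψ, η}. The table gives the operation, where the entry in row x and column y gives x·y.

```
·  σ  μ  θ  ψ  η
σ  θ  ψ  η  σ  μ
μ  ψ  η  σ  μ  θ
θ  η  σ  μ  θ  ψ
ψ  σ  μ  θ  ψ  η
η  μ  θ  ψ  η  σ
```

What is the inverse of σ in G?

First locate the identity: row ψ matches the header, so ψ is the identity.
Scan row σ for ψ: σ·μ = ψ. Hence σ^(-1) = μ.

μ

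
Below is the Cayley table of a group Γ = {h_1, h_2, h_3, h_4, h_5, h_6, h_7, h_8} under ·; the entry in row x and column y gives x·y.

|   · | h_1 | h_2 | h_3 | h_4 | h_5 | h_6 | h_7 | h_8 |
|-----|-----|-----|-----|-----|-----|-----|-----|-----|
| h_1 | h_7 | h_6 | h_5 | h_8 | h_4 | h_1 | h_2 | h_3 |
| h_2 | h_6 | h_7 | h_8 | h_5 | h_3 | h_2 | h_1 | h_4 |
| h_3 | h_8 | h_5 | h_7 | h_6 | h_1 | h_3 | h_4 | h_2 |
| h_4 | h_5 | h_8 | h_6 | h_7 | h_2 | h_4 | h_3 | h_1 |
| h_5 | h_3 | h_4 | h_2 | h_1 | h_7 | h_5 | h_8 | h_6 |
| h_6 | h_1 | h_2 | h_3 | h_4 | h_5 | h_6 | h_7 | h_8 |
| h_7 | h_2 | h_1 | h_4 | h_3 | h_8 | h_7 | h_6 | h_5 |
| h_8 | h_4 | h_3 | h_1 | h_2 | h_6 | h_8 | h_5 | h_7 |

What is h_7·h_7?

Read row h_7, column h_7: h_7·h_7 = h_6.

h_6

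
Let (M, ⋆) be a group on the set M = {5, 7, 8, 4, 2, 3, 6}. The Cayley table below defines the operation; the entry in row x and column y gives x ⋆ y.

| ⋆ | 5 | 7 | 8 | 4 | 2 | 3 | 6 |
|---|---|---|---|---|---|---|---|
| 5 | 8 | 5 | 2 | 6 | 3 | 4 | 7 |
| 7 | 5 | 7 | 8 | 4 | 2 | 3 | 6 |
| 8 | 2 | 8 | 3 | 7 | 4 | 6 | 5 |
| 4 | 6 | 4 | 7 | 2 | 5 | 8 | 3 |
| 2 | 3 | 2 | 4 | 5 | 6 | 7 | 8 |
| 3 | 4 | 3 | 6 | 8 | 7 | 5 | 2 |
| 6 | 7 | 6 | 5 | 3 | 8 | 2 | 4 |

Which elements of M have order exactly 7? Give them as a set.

{2, 3, 4, 5, 6, 8}

Identity is 7. Compute the order of each non-identity element by repeated multiplication:
  5: 5 → 8 → 2 → 3 → 4 → 6 → 7  (order 7)
  8: 8 → 3 → 6 → 5 → 2 → 4 → 7  (order 7)
  4: 4 → 2 → 5 → 6 → 3 → 8 → 7  (order 7)
  2: 2 → 6 → 8 → 4 → 5 → 3 → 7  (order 7)
  3: 3 → 5 → 4 → 8 → 6 → 2 → 7  (order 7)
  6: 6 → 4 → 3 → 2 → 8 → 5 → 7  (order 7)
Elements of order 7: {2, 3, 4, 5, 6, 8}.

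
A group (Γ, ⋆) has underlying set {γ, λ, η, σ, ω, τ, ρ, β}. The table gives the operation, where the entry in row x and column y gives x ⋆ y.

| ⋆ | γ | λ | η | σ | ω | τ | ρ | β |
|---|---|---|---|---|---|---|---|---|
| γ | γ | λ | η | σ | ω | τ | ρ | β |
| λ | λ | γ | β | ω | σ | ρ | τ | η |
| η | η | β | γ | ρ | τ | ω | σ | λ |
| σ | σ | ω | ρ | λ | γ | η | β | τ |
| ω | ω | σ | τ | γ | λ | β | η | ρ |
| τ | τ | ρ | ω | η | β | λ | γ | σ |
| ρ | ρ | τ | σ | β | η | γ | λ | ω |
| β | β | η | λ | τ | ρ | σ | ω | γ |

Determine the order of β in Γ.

The identity element is γ (its row matches the header).
β^1 = β
β^2 = β ⋆ β = γ
The first power of β equal to the identity is β^2, so ord(β) = 2.
(Structurally, Γ here is isomorphic to Z_2 x Z_4.)

2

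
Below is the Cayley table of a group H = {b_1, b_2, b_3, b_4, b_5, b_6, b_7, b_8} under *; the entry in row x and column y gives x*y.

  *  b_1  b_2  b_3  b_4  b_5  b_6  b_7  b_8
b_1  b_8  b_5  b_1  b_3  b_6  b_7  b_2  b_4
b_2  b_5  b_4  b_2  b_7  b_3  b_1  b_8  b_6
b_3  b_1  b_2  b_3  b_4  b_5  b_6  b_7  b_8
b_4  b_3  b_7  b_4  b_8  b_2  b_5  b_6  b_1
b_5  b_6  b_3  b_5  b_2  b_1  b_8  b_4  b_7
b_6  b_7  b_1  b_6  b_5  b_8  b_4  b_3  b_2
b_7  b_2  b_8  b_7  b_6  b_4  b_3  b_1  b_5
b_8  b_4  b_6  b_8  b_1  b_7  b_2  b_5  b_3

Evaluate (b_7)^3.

b_2

b_7^1 = b_7
b_7^2 = b_7*b_7 = b_1
b_7^3 = b_1*b_7 = b_2
(Structurally, H here is isomorphic to the cyclic group Z_8.)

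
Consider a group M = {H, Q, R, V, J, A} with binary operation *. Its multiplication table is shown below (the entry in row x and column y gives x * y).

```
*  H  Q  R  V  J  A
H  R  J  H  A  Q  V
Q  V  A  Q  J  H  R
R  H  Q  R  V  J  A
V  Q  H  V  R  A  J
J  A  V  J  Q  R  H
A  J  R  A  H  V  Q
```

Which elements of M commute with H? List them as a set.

{H, R}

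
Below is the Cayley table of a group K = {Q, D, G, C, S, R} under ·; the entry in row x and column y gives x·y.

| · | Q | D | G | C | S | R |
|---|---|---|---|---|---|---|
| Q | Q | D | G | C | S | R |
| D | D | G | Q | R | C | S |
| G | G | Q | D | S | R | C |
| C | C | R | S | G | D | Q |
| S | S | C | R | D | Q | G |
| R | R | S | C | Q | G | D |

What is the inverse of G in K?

D

First locate the identity: row Q matches the header, so Q is the identity.
Scan row G for Q: G·D = Q. Hence G^(-1) = D.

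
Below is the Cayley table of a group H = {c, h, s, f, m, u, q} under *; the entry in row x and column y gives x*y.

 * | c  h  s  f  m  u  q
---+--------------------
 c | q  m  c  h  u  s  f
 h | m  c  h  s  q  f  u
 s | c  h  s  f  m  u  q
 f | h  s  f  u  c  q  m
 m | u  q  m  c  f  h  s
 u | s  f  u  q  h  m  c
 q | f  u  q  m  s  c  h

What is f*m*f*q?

u

f*m = c
c*f = h
h*q = u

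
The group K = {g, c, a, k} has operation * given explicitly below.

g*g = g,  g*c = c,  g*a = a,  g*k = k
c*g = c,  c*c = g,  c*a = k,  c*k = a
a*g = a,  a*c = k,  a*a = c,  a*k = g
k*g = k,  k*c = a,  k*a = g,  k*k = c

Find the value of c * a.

k

Read row c, column a: c * a = k.
(Structurally, K here is isomorphic to the cyclic group Z_4.)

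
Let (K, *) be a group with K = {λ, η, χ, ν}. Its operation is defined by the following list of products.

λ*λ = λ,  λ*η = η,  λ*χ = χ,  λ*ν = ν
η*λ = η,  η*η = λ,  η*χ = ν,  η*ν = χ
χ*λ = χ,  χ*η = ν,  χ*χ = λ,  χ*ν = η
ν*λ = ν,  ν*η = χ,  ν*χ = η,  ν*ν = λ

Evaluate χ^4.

λ

χ^1 = χ
χ^2 = χ * χ = λ
χ^3 = λ * χ = χ
χ^4 = χ * χ = λ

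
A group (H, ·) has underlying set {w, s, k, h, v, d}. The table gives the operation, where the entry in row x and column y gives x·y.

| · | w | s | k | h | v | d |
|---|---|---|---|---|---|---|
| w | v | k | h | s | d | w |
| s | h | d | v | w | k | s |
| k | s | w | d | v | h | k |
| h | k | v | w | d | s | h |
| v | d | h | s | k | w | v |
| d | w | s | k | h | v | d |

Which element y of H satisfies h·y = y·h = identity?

First locate the identity: row d matches the header, so d is the identity.
Scan row h for d: h·h = d. Hence h^(-1) = h.

h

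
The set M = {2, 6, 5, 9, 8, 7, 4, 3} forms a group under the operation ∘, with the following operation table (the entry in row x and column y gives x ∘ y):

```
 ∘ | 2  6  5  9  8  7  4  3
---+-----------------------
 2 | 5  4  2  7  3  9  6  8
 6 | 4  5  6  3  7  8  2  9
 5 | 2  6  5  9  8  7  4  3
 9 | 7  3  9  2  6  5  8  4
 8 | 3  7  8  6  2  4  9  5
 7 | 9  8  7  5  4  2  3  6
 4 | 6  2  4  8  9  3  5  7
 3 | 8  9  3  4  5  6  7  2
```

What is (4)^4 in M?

4^1 = 4
4^2 = 4 ∘ 4 = 5
4^3 = 5 ∘ 4 = 4
4^4 = 4 ∘ 4 = 5

5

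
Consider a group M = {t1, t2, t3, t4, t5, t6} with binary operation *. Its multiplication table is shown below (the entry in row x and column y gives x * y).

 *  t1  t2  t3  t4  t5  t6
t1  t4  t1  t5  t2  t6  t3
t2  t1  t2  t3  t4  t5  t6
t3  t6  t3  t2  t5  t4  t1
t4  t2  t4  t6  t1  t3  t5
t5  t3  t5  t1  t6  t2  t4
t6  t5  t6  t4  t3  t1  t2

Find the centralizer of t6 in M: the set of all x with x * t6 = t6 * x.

{t2, t6}

Compare row t6 with column t6 entry by entry.
t5 * t6 = t4 but t6 * t5 = t1, so t5 does not.
Collecting the elements that commute with t6: C(t6) = {t2, t6}.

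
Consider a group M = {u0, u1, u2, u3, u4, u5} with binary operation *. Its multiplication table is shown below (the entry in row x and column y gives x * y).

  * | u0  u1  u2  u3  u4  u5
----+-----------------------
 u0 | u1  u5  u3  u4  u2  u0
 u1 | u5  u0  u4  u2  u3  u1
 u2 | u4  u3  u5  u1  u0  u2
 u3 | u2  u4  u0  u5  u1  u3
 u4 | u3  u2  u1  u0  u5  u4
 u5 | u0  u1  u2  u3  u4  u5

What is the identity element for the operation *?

u5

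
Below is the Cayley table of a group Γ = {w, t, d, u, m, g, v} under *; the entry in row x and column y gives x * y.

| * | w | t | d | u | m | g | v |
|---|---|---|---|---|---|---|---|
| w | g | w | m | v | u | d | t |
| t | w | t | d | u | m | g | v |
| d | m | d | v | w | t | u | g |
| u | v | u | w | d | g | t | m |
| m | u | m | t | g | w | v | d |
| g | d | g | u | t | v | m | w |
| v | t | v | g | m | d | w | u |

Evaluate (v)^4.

d

v^1 = v
v^2 = v * v = u
v^3 = u * v = m
v^4 = m * v = d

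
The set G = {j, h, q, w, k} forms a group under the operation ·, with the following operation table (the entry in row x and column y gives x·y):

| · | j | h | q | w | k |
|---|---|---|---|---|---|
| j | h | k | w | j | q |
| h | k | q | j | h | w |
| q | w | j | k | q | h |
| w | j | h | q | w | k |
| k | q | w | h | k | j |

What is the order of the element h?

5

The identity element is w (its row matches the header).
h^1 = h
h^2 = h·h = q
h^3 = q·h = j
h^4 = j·h = k
h^5 = k·h = w
The first power of h equal to the identity is h^5, so ord(h) = 5.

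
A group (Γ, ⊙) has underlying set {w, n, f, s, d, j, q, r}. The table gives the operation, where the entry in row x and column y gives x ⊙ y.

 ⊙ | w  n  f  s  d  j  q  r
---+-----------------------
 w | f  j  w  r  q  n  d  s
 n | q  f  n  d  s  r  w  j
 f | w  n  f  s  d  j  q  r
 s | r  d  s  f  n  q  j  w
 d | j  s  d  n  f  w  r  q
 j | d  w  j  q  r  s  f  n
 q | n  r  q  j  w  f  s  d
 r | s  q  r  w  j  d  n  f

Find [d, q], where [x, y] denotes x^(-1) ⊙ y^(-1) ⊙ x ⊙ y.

s

Identity is f; from the table d^(-1) = d and q^(-1) = j.
d ⊙ j = w
w ⊙ d = q
q ⊙ q = s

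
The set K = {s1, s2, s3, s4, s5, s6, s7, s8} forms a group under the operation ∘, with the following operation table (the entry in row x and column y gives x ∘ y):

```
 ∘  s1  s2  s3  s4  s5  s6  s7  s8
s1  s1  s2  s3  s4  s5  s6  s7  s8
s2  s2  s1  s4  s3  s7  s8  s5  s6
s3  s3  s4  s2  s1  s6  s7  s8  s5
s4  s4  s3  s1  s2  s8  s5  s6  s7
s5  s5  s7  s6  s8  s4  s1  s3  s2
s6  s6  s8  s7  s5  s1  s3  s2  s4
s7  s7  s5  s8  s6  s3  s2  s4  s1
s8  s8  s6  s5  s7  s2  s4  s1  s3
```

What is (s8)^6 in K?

s8^1 = s8
s8^2 = s8 ∘ s8 = s3
s8^3 = s3 ∘ s8 = s5
s8^4 = s5 ∘ s8 = s2
s8^5 = s2 ∘ s8 = s6
s8^6 = s6 ∘ s8 = s4

s4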